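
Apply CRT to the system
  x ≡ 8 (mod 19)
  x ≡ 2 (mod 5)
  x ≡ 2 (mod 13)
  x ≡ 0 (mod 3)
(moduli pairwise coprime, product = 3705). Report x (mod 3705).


Product of moduli M = 19 · 5 · 13 · 3 = 3705.
Merge one congruence at a time:
  Start: x ≡ 8 (mod 19).
  Combine with x ≡ 2 (mod 5); new modulus lcm = 95.
    Write x = 8 + 19·t and substitute into x ≡ 2 (mod 5): 19·t ≡ 2 − 8 = -6 (mod 5).
    Reduce coefficients mod 5: 4·t ≡ 4 (mod 5).
    The inverse of 4 mod 5 is 4 (since 4·4 = 16 = 3·5 + 1), so t ≡ 4·4 = 16 ≡ 1 (mod 5).
    Then x = 8 + 19·1 = 27, valid modulo lcm(19, 5) = 95: x ≡ 27 (mod 95).
  Combine with x ≡ 2 (mod 13); new modulus lcm = 1235.
    Write x = 27 + 95·t and substitute into x ≡ 2 (mod 13): 95·t ≡ 2 − 27 = -25 (mod 13).
    Reduce coefficients mod 13: 4·t ≡ 1 (mod 13).
    The inverse of 4 mod 13 is 10 (since 4·10 = 40 = 3·13 + 1), so t ≡ 10·1 = 10 ≡ 10 (mod 13).
    Then x = 27 + 95·10 = 977, valid modulo lcm(95, 13) = 1235: x ≡ 977 (mod 1235).
  Combine with x ≡ 0 (mod 3); new modulus lcm = 3705.
    Write x = 977 + 1235·t and substitute into x ≡ 0 (mod 3): 1235·t ≡ 0 − 977 = -977 (mod 3).
    Reduce coefficients mod 3: 2·t ≡ 1 (mod 3).
    The inverse of 2 mod 3 is 2 (since 2·2 = 4 = 1·3 + 1), so t ≡ 2·1 = 2 ≡ 2 (mod 3).
    Then x = 977 + 1235·2 = 3447, valid modulo lcm(1235, 3) = 3705: x ≡ 3447 (mod 3705).
Verify against each original: 3447 mod 19 = 8, 3447 mod 5 = 2, 3447 mod 13 = 2, 3447 mod 3 = 0.

x ≡ 3447 (mod 3705).


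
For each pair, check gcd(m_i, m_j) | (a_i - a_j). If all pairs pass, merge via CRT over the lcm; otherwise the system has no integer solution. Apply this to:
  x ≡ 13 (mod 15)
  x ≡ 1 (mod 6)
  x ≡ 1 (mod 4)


Moduli 15, 6, 4 are not pairwise coprime, so CRT works modulo lcm(m_i) when all pairwise compatibility conditions hold.
Pairwise compatibility: gcd(m_i, m_j) must divide a_i - a_j for every pair.
Merge one congruence at a time:
  Start: x ≡ 13 (mod 15).
  Combine with x ≡ 1 (mod 6): gcd(15, 6) = 3; 1 - 13 = -12, which IS divisible by 3, so compatible.
    Write x = 13 + 15·t and substitute into x ≡ 1 (mod 6): 15·t ≡ 1 − 13 = -12 (mod 6).
    Divide the congruence (and modulus) by g = 3: 5·t ≡ -4 (mod 2).
    Reduce coefficients mod 2: 1·t ≡ 0 (mod 2).
    So t ≡ 0 (mod 2).
    Then x = 13 + 15·0 = 13, valid modulo lcm(15, 6) = 30: x ≡ 13 (mod 30).
  Combine with x ≡ 1 (mod 4): gcd(30, 4) = 2; 1 - 13 = -12, which IS divisible by 2, so compatible.
    Write x = 13 + 30·t and substitute into x ≡ 1 (mod 4): 30·t ≡ 1 − 13 = -12 (mod 4).
    Divide the congruence (and modulus) by g = 2: 15·t ≡ -6 (mod 2).
    Reduce coefficients mod 2: 1·t ≡ 0 (mod 2).
    So t ≡ 0 (mod 2).
    Then x = 13 + 30·0 = 13, valid modulo lcm(30, 4) = 60: x ≡ 13 (mod 60).
Verify: 13 mod 15 = 13, 13 mod 6 = 1, 13 mod 4 = 1.

x ≡ 13 (mod 60).


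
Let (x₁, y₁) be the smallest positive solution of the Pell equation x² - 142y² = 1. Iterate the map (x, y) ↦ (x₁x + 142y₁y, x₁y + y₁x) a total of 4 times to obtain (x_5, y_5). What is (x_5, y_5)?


Step 1: Find the fundamental solution (x₁, y₁) of x² - 142y² = 1.
  Expand √142 as a continued fraction. a₀ = ⌊√142⌋ = 11; iterate m_{k+1} = d_k·a_k − m_k, d_{k+1} = (142 − m_{k+1}²)/d_k, a_{k+1} = ⌊(a₀ + m_{k+1})/d_{k+1}⌋ (starting m₀ = 0, d₀ = 1), with convergents p_k = a_k·p_{k-1} + p_{k-2}, q_k = a_k·q_{k-1} + q_{k-2} (p₋₁ = 1, q₋₁ = 0):
  k = 0: a₀ = 11; p₀/q₀ = 11/1; p₀² − 142·q₀² = 121 − 142 = -21.
  k = 1: m = 11, d = 21, a = ⌊(11 + 11)/21⌋ = 1; p/q = (1·11 + 1)/(1·1 + 0) = 12/1; p² − 142·q² = 144 − 142 = 2.
  k = 2: m = 10, d = 2, a = ⌊(11 + 10)/2⌋ = 10; p/q = (10·12 + 11)/(10·1 + 1) = 131/11; p² − 142·q² = 17161 − 17182 = -21.
  k = 3: m = 10, d = 21, a = ⌊(11 + 10)/21⌋ = 1; p/q = (1·131 + 12)/(1·11 + 1) = 143/12; p² − 142·q² = 20449 − 20448 = 1.
  The first convergent with p² − 142·q² = 1 gives the fundamental solution (x₁, y₁) = (143, 12).
Step 2: Apply the recurrence (x_{n+1}, y_{n+1}) = (x₁x_n + 142y₁y_n, x₁y_n + y₁x_n) repeatedly.
  From (x_1, y_1) = (143, 12): x_2 = 143·143 + 142·12·12 = 40897; y_2 = 143·12 + 12·143 = 3432.
  From (x_2, y_2) = (40897, 3432): x_3 = 143·40897 + 142·12·3432 = 11696399; y_3 = 143·3432 + 12·40897 = 981540.
  From (x_3, y_3) = (11696399, 981540): x_4 = 143·11696399 + 142·12·981540 = 3345129217; y_4 = 143·981540 + 12·11696399 = 280717008.
  From (x_4, y_4) = (3345129217, 280717008): x_5 = 143·3345129217 + 142·12·280717008 = 956695259663; y_5 = 143·280717008 + 12·3345129217 = 80284082748.
Step 3: Verify x_5² - 142·y_5² = 915265819861654994873569 - 915265819861654994873568 = 1 (should be 1). ✓

(x_1, y_1) = (143, 12); (x_5, y_5) = (956695259663, 80284082748).


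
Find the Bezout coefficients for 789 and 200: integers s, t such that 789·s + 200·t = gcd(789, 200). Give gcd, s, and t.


Euclidean algorithm on (789, 200) — divide until remainder is 0:
  789 = 3 · 200 + 189
  200 = 1 · 189 + 11
  189 = 17 · 11 + 2
  11 = 5 · 2 + 1
  2 = 2 · 1 + 0
gcd(789, 200) = 1.
Track Bezout coefficients alongside the remainders: start with r₀ = 789 = a·1 + b·0 (s = 1, t = 0) and r₁ = 200 = a·0 + b·1 (s = 0, t = 1); each new remainder r_{k+1} = r_{k-1} − q_k·r_k inherits s_{k+1} = s_{k-1} − q_k·s_k, t_{k+1} = t_{k-1} − q_k·t_k, so r_k = a·s_k + b·t_k at every step:
  q = 3: r = 189, s = 1 − 3·0 = 1, t = 0 − 3·1 = -3  (check: 789·1 + 200·(-3) = 189)
  q = 1: r = 11, s = 0 − 1·1 = -1, t = 1 − 1·(-3) = 4  (check: 789·(-1) + 200·4 = 11)
  q = 17: r = 2, s = 1 − 17·(-1) = 18, t = -3 − 17·4 = -71  (check: 789·18 + 200·(-71) = 2)
  q = 5: r = 1, s = -1 − 5·18 = -91, t = 4 − 5·(-71) = 359  (check: 789·(-91) + 200·359 = 1)
The row with r = 1 (the gcd) gives the Bezout coefficients s = -91, t = 359.
Result: 789 · (-91) + 200 · (359) = 1.

gcd(789, 200) = 1; s = -91, t = 359 (check: 789·(-91) + 200·359 = 1).


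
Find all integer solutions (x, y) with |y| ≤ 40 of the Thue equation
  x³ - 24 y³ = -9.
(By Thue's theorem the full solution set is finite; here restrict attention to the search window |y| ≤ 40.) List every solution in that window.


The equation is x³ - 24y³ = -9. For fixed y, x³ = 24·y³ − 9, so a solution requires the RHS to be a perfect cube.
Strategy: iterate y from -40 to 40, compute RHS = 24·y³ − 9, and check whether it is a (positive or negative) perfect cube.
Check small values of y:
  y = 0: RHS = -9 is not a perfect cube.
  y = 1: RHS = 15 is not a perfect cube.
  y = -1: RHS = -33 is not a perfect cube.
  y = 2: RHS = 183 is not a perfect cube.
  y = -2: RHS = -201 is not a perfect cube.
  y = 3: RHS = 639 is not a perfect cube.
  y = -3: RHS = -657 is not a perfect cube.
Continuing the search up to |y| = 40 finds no solutions either.
No (x, y) in the scanned range satisfies the equation.

No integer solutions with |y| ≤ 40.


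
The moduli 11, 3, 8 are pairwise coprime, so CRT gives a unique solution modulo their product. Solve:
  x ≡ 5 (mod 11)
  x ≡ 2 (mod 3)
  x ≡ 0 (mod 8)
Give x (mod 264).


Moduli 11, 3, 8 are pairwise coprime; by CRT there is a unique solution modulo M = 11 · 3 · 8 = 264.
Solve pairwise, accumulating the modulus:
  Start with x ≡ 5 (mod 11).
  Combine with x ≡ 2 (mod 3): since gcd(11, 3) = 1, we get a unique residue mod 33.
    Write x = 5 + 11·t and substitute into x ≡ 2 (mod 3): 11·t ≡ 2 − 5 = -3 (mod 3).
    Reduce coefficients mod 3: 2·t ≡ 0 (mod 3).
    The inverse of 2 mod 3 is 2 (since 2·2 = 4 = 1·3 + 1), so t ≡ 2·0 = 0 ≡ 0 (mod 3).
    Then x = 5 + 11·0 = 5, valid modulo lcm(11, 3) = 33: x ≡ 5 (mod 33).
  Combine with x ≡ 0 (mod 8): since gcd(33, 8) = 1, we get a unique residue mod 264.
    Write x = 5 + 33·t and substitute into x ≡ 0 (mod 8): 33·t ≡ 0 − 5 = -5 (mod 8).
    Reduce coefficients mod 8: 1·t ≡ 3 (mod 8).
    So t ≡ 3 (mod 8).
    Then x = 5 + 33·3 = 104, valid modulo lcm(33, 8) = 264: x ≡ 104 (mod 264).
Verify: 104 mod 11 = 5 ✓, 104 mod 3 = 2 ✓, 104 mod 8 = 0 ✓.

x ≡ 104 (mod 264).


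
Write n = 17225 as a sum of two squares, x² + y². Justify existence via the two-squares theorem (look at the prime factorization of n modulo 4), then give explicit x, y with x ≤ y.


Step 1: Factor n = 17225 = 5^2 · 13 · 53.
Step 2: Check the mod-4 condition on each prime factor: 5 ≡ 1 (mod 4), exponent 2; 13 ≡ 1 (mod 4), exponent 1; 53 ≡ 1 (mod 4), exponent 1.
All primes ≡ 3 (mod 4) appear to even exponent (or don't appear), so by the two-squares theorem n IS expressible as a sum of two squares.
Step 3: Build a representation. Group n = k² · m with k = 5 and m = 13 · 53 = 689 (a product of primes ≡ 1 (mod 4)); a representation of m scales to one of n via (k·x)² + (k·y)² = k²(x² + y²). Each prime p ≡ 1 (mod 4) is itself a sum of two squares; find a² by testing p − a² for a perfect square:
  13: 13 − 1² = 12, 13 − 2² = 9 = 3² ⇒ 13 = 2² + 3².
  53: 53 − 1² = 52, 53 − 2² = 49 = 7² ⇒ 53 = 2² + 7².
  Combine using the Brahmagupta–Fibonacci identity (a² + b²)(c² + d²) = (ac − bd)² + (ad + bc)² = (ac + bd)² + (ad − bc)²:
  13 · 53 = 689: from (2² + 3²)(2² + 7²), take (2·2 − 3·7, 2·7 + 3·2) = (4 − 21, 14 + 6) = (-17, 20); dropping signs (only squares matter) gives (17, 20); check 17² + 20² = 289 + 400 = 689 ✓.
  Scale by k = 5: (5·17, 5·20) = (85, 100).
Step 4: Order so x ≤ y and verify: 85² + 100² = 7225 + 10000 = 17225 = n. ✓

n = 17225 = 85² + 100² (one valid representation with x ≤ y).


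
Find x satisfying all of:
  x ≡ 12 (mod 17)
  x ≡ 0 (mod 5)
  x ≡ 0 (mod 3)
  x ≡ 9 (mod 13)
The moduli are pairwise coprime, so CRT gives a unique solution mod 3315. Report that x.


Product of moduli M = 17 · 5 · 3 · 13 = 3315.
Merge one congruence at a time:
  Start: x ≡ 12 (mod 17).
  Combine with x ≡ 0 (mod 5); new modulus lcm = 85.
    Write x = 12 + 17·t and substitute into x ≡ 0 (mod 5): 17·t ≡ 0 − 12 = -12 (mod 5).
    Reduce coefficients mod 5: 2·t ≡ 3 (mod 5).
    The inverse of 2 mod 5 is 3 (since 2·3 = 6 = 1·5 + 1), so t ≡ 3·3 = 9 ≡ 4 (mod 5).
    Then x = 12 + 17·4 = 80, valid modulo lcm(17, 5) = 85: x ≡ 80 (mod 85).
  Combine with x ≡ 0 (mod 3); new modulus lcm = 255.
    Write x = 80 + 85·t and substitute into x ≡ 0 (mod 3): 85·t ≡ 0 − 80 = -80 (mod 3).
    Reduce coefficients mod 3: 1·t ≡ 1 (mod 3).
    So t ≡ 1 (mod 3).
    Then x = 80 + 85·1 = 165, valid modulo lcm(85, 3) = 255: x ≡ 165 (mod 255).
  Combine with x ≡ 9 (mod 13); new modulus lcm = 3315.
    Write x = 165 + 255·t and substitute into x ≡ 9 (mod 13): 255·t ≡ 9 − 165 = -156 (mod 13).
    Reduce coefficients mod 13: 8·t ≡ 0 (mod 13).
    The inverse of 8 mod 13 is 5 (since 8·5 = 40 = 3·13 + 1), so t ≡ 5·0 = 0 ≡ 0 (mod 13).
    Then x = 165 + 255·0 = 165, valid modulo lcm(255, 13) = 3315: x ≡ 165 (mod 3315).
Verify against each original: 165 mod 17 = 12, 165 mod 5 = 0, 165 mod 3 = 0, 165 mod 13 = 9.

x ≡ 165 (mod 3315).


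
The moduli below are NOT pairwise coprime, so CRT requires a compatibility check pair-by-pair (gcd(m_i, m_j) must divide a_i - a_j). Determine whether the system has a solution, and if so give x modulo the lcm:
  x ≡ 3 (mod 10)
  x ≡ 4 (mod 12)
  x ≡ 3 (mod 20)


Moduli 10, 12, 20 are not pairwise coprime, so CRT works modulo lcm(m_i) when all pairwise compatibility conditions hold.
Pairwise compatibility: gcd(m_i, m_j) must divide a_i - a_j for every pair.
Merge one congruence at a time:
  Start: x ≡ 3 (mod 10).
  Combine with x ≡ 4 (mod 12): gcd(10, 12) = 2, and 4 - 3 = 1 is NOT divisible by 2.
    ⇒ system is inconsistent (no integer solution).

No solution (the system is inconsistent).


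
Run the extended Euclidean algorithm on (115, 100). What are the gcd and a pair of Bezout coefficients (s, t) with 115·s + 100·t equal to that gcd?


Euclidean algorithm on (115, 100) — divide until remainder is 0:
  115 = 1 · 100 + 15
  100 = 6 · 15 + 10
  15 = 1 · 10 + 5
  10 = 2 · 5 + 0
gcd(115, 100) = 5.
Track Bezout coefficients alongside the remainders: start with r₀ = 115 = a·1 + b·0 (s = 1, t = 0) and r₁ = 100 = a·0 + b·1 (s = 0, t = 1); each new remainder r_{k+1} = r_{k-1} − q_k·r_k inherits s_{k+1} = s_{k-1} − q_k·s_k, t_{k+1} = t_{k-1} − q_k·t_k, so r_k = a·s_k + b·t_k at every step:
  q = 1: r = 15, s = 1 − 1·0 = 1, t = 0 − 1·1 = -1  (check: 115·1 + 100·(-1) = 15)
  q = 6: r = 10, s = 0 − 6·1 = -6, t = 1 − 6·(-1) = 7  (check: 115·(-6) + 100·7 = 10)
  q = 1: r = 5, s = 1 − 1·(-6) = 7, t = -1 − 1·7 = -8  (check: 115·7 + 100·(-8) = 5)
The row with r = 5 (the gcd) gives the Bezout coefficients s = 7, t = -8.
Result: 115 · (7) + 100 · (-8) = 5.

gcd(115, 100) = 5; s = 7, t = -8 (check: 115·7 + 100·(-8) = 5).


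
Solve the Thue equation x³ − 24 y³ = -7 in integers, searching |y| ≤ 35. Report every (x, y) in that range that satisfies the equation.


The equation is x³ - 24y³ = -7. For fixed y, x³ = 24·y³ − 7, so a solution requires the RHS to be a perfect cube.
Strategy: iterate y from -35 to 35, compute RHS = 24·y³ − 7, and check whether it is a (positive or negative) perfect cube.
Check small values of y:
  y = 0: RHS = -7 is not a perfect cube.
  y = 1: RHS = 17 is not a perfect cube.
  y = -1: RHS = -31 is not a perfect cube.
  y = 2: RHS = 185 is not a perfect cube.
  y = -2: RHS = -199 is not a perfect cube.
  y = 3: RHS = 641 is not a perfect cube.
  y = -3: RHS = -655 is not a perfect cube.
Continuing the search up to |y| = 35 finds no solutions either.
No (x, y) in the scanned range satisfies the equation.

No integer solutions with |y| ≤ 35.


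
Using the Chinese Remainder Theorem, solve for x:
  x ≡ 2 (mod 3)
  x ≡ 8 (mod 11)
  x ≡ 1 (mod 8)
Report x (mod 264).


Moduli 3, 11, 8 are pairwise coprime; by CRT there is a unique solution modulo M = 3 · 11 · 8 = 264.
Solve pairwise, accumulating the modulus:
  Start with x ≡ 2 (mod 3).
  Combine with x ≡ 8 (mod 11): since gcd(3, 11) = 1, we get a unique residue mod 33.
    Write x = 2 + 3·t and substitute into x ≡ 8 (mod 11): 3·t ≡ 8 − 2 = 6 (mod 11).
    The inverse of 3 mod 11 is 4 (since 3·4 = 12 = 1·11 + 1), so t ≡ 4·6 = 24 ≡ 2 (mod 11).
    Then x = 2 + 3·2 = 8, valid modulo lcm(3, 11) = 33: x ≡ 8 (mod 33).
  Combine with x ≡ 1 (mod 8): since gcd(33, 8) = 1, we get a unique residue mod 264.
    Write x = 8 + 33·t and substitute into x ≡ 1 (mod 8): 33·t ≡ 1 − 8 = -7 (mod 8).
    Reduce coefficients mod 8: 1·t ≡ 1 (mod 8).
    So t ≡ 1 (mod 8).
    Then x = 8 + 33·1 = 41, valid modulo lcm(33, 8) = 264: x ≡ 41 (mod 264).
Verify: 41 mod 3 = 2 ✓, 41 mod 11 = 8 ✓, 41 mod 8 = 1 ✓.

x ≡ 41 (mod 264).


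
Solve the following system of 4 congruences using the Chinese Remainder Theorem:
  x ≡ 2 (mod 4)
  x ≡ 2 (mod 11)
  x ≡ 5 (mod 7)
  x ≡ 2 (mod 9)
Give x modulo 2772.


Product of moduli M = 4 · 11 · 7 · 9 = 2772.
Merge one congruence at a time:
  Start: x ≡ 2 (mod 4).
  Combine with x ≡ 2 (mod 11); new modulus lcm = 44.
    Write x = 2 + 4·t and substitute into x ≡ 2 (mod 11): 4·t ≡ 2 − 2 = 0 (mod 11).
    The inverse of 4 mod 11 is 3 (since 4·3 = 12 = 1·11 + 1), so t ≡ 3·0 = 0 ≡ 0 (mod 11).
    Then x = 2 + 4·0 = 2, valid modulo lcm(4, 11) = 44: x ≡ 2 (mod 44).
  Combine with x ≡ 5 (mod 7); new modulus lcm = 308.
    Write x = 2 + 44·t and substitute into x ≡ 5 (mod 7): 44·t ≡ 5 − 2 = 3 (mod 7).
    Reduce coefficients mod 7: 2·t ≡ 3 (mod 7).
    The inverse of 2 mod 7 is 4 (since 2·4 = 8 = 1·7 + 1), so t ≡ 4·3 = 12 ≡ 5 (mod 7).
    Then x = 2 + 44·5 = 222, valid modulo lcm(44, 7) = 308: x ≡ 222 (mod 308).
  Combine with x ≡ 2 (mod 9); new modulus lcm = 2772.
    Write x = 222 + 308·t and substitute into x ≡ 2 (mod 9): 308·t ≡ 2 − 222 = -220 (mod 9).
    Reduce coefficients mod 9: 2·t ≡ 5 (mod 9).
    The inverse of 2 mod 9 is 5 (since 2·5 = 10 = 1·9 + 1), so t ≡ 5·5 = 25 ≡ 7 (mod 9).
    Then x = 222 + 308·7 = 2378, valid modulo lcm(308, 9) = 2772: x ≡ 2378 (mod 2772).
Verify against each original: 2378 mod 4 = 2, 2378 mod 11 = 2, 2378 mod 7 = 5, 2378 mod 9 = 2.

x ≡ 2378 (mod 2772).


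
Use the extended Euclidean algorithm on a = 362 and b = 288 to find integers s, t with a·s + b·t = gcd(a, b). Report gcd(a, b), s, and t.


Euclidean algorithm on (362, 288) — divide until remainder is 0:
  362 = 1 · 288 + 74
  288 = 3 · 74 + 66
  74 = 1 · 66 + 8
  66 = 8 · 8 + 2
  8 = 4 · 2 + 0
gcd(362, 288) = 2.
Track Bezout coefficients alongside the remainders: start with r₀ = 362 = a·1 + b·0 (s = 1, t = 0) and r₁ = 288 = a·0 + b·1 (s = 0, t = 1); each new remainder r_{k+1} = r_{k-1} − q_k·r_k inherits s_{k+1} = s_{k-1} − q_k·s_k, t_{k+1} = t_{k-1} − q_k·t_k, so r_k = a·s_k + b·t_k at every step:
  q = 1: r = 74, s = 1 − 1·0 = 1, t = 0 − 1·1 = -1  (check: 362·1 + 288·(-1) = 74)
  q = 3: r = 66, s = 0 − 3·1 = -3, t = 1 − 3·(-1) = 4  (check: 362·(-3) + 288·4 = 66)
  q = 1: r = 8, s = 1 − 1·(-3) = 4, t = -1 − 1·4 = -5  (check: 362·4 + 288·(-5) = 8)
  q = 8: r = 2, s = -3 − 8·4 = -35, t = 4 − 8·(-5) = 44  (check: 362·(-35) + 288·44 = 2)
The row with r = 2 (the gcd) gives the Bezout coefficients s = -35, t = 44.
Result: 362 · (-35) + 288 · (44) = 2.

gcd(362, 288) = 2; s = -35, t = 44 (check: 362·(-35) + 288·44 = 2).


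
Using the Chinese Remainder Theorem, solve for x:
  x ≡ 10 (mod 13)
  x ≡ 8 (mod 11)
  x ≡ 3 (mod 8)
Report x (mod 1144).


Moduli 13, 11, 8 are pairwise coprime; by CRT there is a unique solution modulo M = 13 · 11 · 8 = 1144.
Solve pairwise, accumulating the modulus:
  Start with x ≡ 10 (mod 13).
  Combine with x ≡ 8 (mod 11): since gcd(13, 11) = 1, we get a unique residue mod 143.
    Write x = 10 + 13·t and substitute into x ≡ 8 (mod 11): 13·t ≡ 8 − 10 = -2 (mod 11).
    Reduce coefficients mod 11: 2·t ≡ 9 (mod 11).
    The inverse of 2 mod 11 is 6 (since 2·6 = 12 = 1·11 + 1), so t ≡ 6·9 = 54 ≡ 10 (mod 11).
    Then x = 10 + 13·10 = 140, valid modulo lcm(13, 11) = 143: x ≡ 140 (mod 143).
  Combine with x ≡ 3 (mod 8): since gcd(143, 8) = 1, we get a unique residue mod 1144.
    Write x = 140 + 143·t and substitute into x ≡ 3 (mod 8): 143·t ≡ 3 − 140 = -137 (mod 8).
    Reduce coefficients mod 8: 7·t ≡ 7 (mod 8).
    The inverse of 7 mod 8 is 7 (since 7·7 = 49 = 6·8 + 1), so t ≡ 7·7 = 49 ≡ 1 (mod 8).
    Then x = 140 + 143·1 = 283, valid modulo lcm(143, 8) = 1144: x ≡ 283 (mod 1144).
Verify: 283 mod 13 = 10 ✓, 283 mod 11 = 8 ✓, 283 mod 8 = 3 ✓.

x ≡ 283 (mod 1144).


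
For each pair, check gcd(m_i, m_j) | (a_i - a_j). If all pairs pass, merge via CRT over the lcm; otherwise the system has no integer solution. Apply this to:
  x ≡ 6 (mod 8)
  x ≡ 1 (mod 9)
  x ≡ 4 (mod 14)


Moduli 8, 9, 14 are not pairwise coprime, so CRT works modulo lcm(m_i) when all pairwise compatibility conditions hold.
Pairwise compatibility: gcd(m_i, m_j) must divide a_i - a_j for every pair.
Merge one congruence at a time:
  Start: x ≡ 6 (mod 8).
  Combine with x ≡ 1 (mod 9): gcd(8, 9) = 1; 1 - 6 = -5, which IS divisible by 1, so compatible.
    Write x = 6 + 8·t and substitute into x ≡ 1 (mod 9): 8·t ≡ 1 − 6 = -5 (mod 9).
    Reduce coefficients mod 9: 8·t ≡ 4 (mod 9).
    The inverse of 8 mod 9 is 8 (since 8·8 = 64 = 7·9 + 1), so t ≡ 8·4 = 32 ≡ 5 (mod 9).
    Then x = 6 + 8·5 = 46, valid modulo lcm(8, 9) = 72: x ≡ 46 (mod 72).
  Combine with x ≡ 4 (mod 14): gcd(72, 14) = 2; 4 - 46 = -42, which IS divisible by 2, so compatible.
    Write x = 46 + 72·t and substitute into x ≡ 4 (mod 14): 72·t ≡ 4 − 46 = -42 (mod 14).
    Divide the congruence (and modulus) by g = 2: 36·t ≡ -21 (mod 7).
    Reduce coefficients mod 7: 1·t ≡ 0 (mod 7).
    So t ≡ 0 (mod 7).
    Then x = 46 + 72·0 = 46, valid modulo lcm(72, 14) = 504: x ≡ 46 (mod 504).
Verify: 46 mod 8 = 6, 46 mod 9 = 1, 46 mod 14 = 4.

x ≡ 46 (mod 504).


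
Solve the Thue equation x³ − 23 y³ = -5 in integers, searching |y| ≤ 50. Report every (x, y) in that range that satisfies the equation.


The equation is x³ - 23y³ = -5. For fixed y, x³ = 23·y³ − 5, so a solution requires the RHS to be a perfect cube.
Strategy: iterate y from -50 to 50, compute RHS = 23·y³ − 5, and check whether it is a (positive or negative) perfect cube.
Check small values of y:
  y = 0: RHS = -5 is not a perfect cube.
  y = 1: RHS = 18 is not a perfect cube.
  y = -1: RHS = -28 is not a perfect cube.
  y = 2: RHS = 179 is not a perfect cube.
  y = -2: RHS = -189 is not a perfect cube.
  y = 3: RHS = 616 is not a perfect cube.
  y = -3: RHS = -626 is not a perfect cube.
Continuing the search up to |y| = 50 finds no solutions either.
No (x, y) in the scanned range satisfies the equation.

No integer solutions with |y| ≤ 50.


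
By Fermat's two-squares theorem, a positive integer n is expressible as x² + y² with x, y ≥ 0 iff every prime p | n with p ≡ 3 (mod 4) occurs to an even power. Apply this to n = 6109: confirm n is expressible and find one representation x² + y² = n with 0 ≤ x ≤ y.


Step 1: Factor n = 6109 = 41 · 149.
Step 2: Check the mod-4 condition on each prime factor: 41 ≡ 1 (mod 4), exponent 1; 149 ≡ 1 (mod 4), exponent 1.
All primes ≡ 3 (mod 4) appear to even exponent (or don't appear), so by the two-squares theorem n IS expressible as a sum of two squares.
Step 3: Build a representation. Here n = 41 · 149 is a product of primes ≡ 1 (mod 4). Each prime p ≡ 1 (mod 4) is itself a sum of two squares; find a² by testing p − a² for a perfect square:
  41: 41 − 1² = 40, 41 − 2² = 37, 41 − 3² = 32, 41 − 4² = 25 = 5² ⇒ 41 = 4² + 5².
  149: 149 − 1² = 148, 149 − 2² = 145, 149 − 3² = 140, 149 − 4² = 133, 149 − 5² = 124, 149 − 6² = 113, 149 − 7² = 100 = 10² ⇒ 149 = 7² + 10².
  Combine using the Brahmagupta–Fibonacci identity (a² + b²)(c² + d²) = (ac − bd)² + (ad + bc)² = (ac + bd)² + (ad − bc)²:
  41 · 149 = 6109: from (4² + 5²)(7² + 10²), take (4·7 − 5·10, 4·10 + 5·7) = (28 − 50, 40 + 35) = (-22, 75); dropping signs (only squares matter) gives (22, 75); check 22² + 75² = 484 + 5625 = 6109 ✓.
Step 4: Order so x ≤ y and verify: 22² + 75² = 484 + 5625 = 6109 = n. ✓

n = 6109 = 22² + 75² (one valid representation with x ≤ y).


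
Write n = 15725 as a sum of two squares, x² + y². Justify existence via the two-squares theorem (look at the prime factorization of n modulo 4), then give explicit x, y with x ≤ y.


Step 1: Factor n = 15725 = 5^2 · 17 · 37.
Step 2: Check the mod-4 condition on each prime factor: 5 ≡ 1 (mod 4), exponent 2; 17 ≡ 1 (mod 4), exponent 1; 37 ≡ 1 (mod 4), exponent 1.
All primes ≡ 3 (mod 4) appear to even exponent (or don't appear), so by the two-squares theorem n IS expressible as a sum of two squares.
Step 3: Build a representation. Group n = k² · m with k = 5 and m = 17 · 37 = 629 (a product of primes ≡ 1 (mod 4)); a representation of m scales to one of n via (k·x)² + (k·y)² = k²(x² + y²). Each prime p ≡ 1 (mod 4) is itself a sum of two squares; find a² by testing p − a² for a perfect square:
  17: 17 − 1² = 16 = 4² ⇒ 17 = 1² + 4².
  37: 37 − 1² = 36 = 6² ⇒ 37 = 1² + 6².
  Combine using the Brahmagupta–Fibonacci identity (a² + b²)(c² + d²) = (ac − bd)² + (ad + bc)² = (ac + bd)² + (ad − bc)²:
  17 · 37 = 629: from (1² + 4²)(1² + 6²), take (1·1 − 4·6, 1·6 + 4·1) = (1 − 24, 6 + 4) = (-23, 10); dropping signs (only squares matter) gives (23, 10); check 23² + 10² = 529 + 100 = 629 ✓.
  Scale by k = 5: (5·23, 5·10) = (115, 50).
Step 4: Order so x ≤ y and verify: 50² + 115² = 2500 + 13225 = 15725 = n. ✓

n = 15725 = 50² + 115² (one valid representation with x ≤ y).


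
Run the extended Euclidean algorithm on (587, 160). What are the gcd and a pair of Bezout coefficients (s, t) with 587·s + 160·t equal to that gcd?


Euclidean algorithm on (587, 160) — divide until remainder is 0:
  587 = 3 · 160 + 107
  160 = 1 · 107 + 53
  107 = 2 · 53 + 1
  53 = 53 · 1 + 0
gcd(587, 160) = 1.
Track Bezout coefficients alongside the remainders: start with r₀ = 587 = a·1 + b·0 (s = 1, t = 0) and r₁ = 160 = a·0 + b·1 (s = 0, t = 1); each new remainder r_{k+1} = r_{k-1} − q_k·r_k inherits s_{k+1} = s_{k-1} − q_k·s_k, t_{k+1} = t_{k-1} − q_k·t_k, so r_k = a·s_k + b·t_k at every step:
  q = 3: r = 107, s = 1 − 3·0 = 1, t = 0 − 3·1 = -3  (check: 587·1 + 160·(-3) = 107)
  q = 1: r = 53, s = 0 − 1·1 = -1, t = 1 − 1·(-3) = 4  (check: 587·(-1) + 160·4 = 53)
  q = 2: r = 1, s = 1 − 2·(-1) = 3, t = -3 − 2·4 = -11  (check: 587·3 + 160·(-11) = 1)
The row with r = 1 (the gcd) gives the Bezout coefficients s = 3, t = -11.
Result: 587 · (3) + 160 · (-11) = 1.

gcd(587, 160) = 1; s = 3, t = -11 (check: 587·3 + 160·(-11) = 1).


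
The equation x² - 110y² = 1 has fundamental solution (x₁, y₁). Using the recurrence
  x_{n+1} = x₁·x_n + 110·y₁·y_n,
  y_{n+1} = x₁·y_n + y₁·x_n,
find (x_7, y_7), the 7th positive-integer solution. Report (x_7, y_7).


Step 1: Find the fundamental solution (x₁, y₁) of x² - 110y² = 1.
  Expand √110 as a continued fraction. a₀ = ⌊√110⌋ = 10; iterate m_{k+1} = d_k·a_k − m_k, d_{k+1} = (110 − m_{k+1}²)/d_k, a_{k+1} = ⌊(a₀ + m_{k+1})/d_{k+1}⌋ (starting m₀ = 0, d₀ = 1), with convergents p_k = a_k·p_{k-1} + p_{k-2}, q_k = a_k·q_{k-1} + q_{k-2} (p₋₁ = 1, q₋₁ = 0):
  k = 0: a₀ = 10; p₀/q₀ = 10/1; p₀² − 110·q₀² = 100 − 110 = -10.
  k = 1: m = 10, d = 10, a = ⌊(10 + 10)/10⌋ = 2; p/q = (2·10 + 1)/(2·1 + 0) = 21/2; p² − 110·q² = 441 − 440 = 1.
  The first convergent with p² − 110·q² = 1 gives the fundamental solution (x₁, y₁) = (21, 2).
Step 2: Apply the recurrence (x_{n+1}, y_{n+1}) = (x₁x_n + 110y₁y_n, x₁y_n + y₁x_n) repeatedly.
  From (x_1, y_1) = (21, 2): x_2 = 21·21 + 110·2·2 = 881; y_2 = 21·2 + 2·21 = 84.
  From (x_2, y_2) = (881, 84): x_3 = 21·881 + 110·2·84 = 36981; y_3 = 21·84 + 2·881 = 3526.
  From (x_3, y_3) = (36981, 3526): x_4 = 21·36981 + 110·2·3526 = 1552321; y_4 = 21·3526 + 2·36981 = 148008.
  From (x_4, y_4) = (1552321, 148008): x_5 = 21·1552321 + 110·2·148008 = 65160501; y_5 = 21·148008 + 2·1552321 = 6212810.
  From (x_5, y_5) = (65160501, 6212810): x_6 = 21·65160501 + 110·2·6212810 = 2735188721; y_6 = 21·6212810 + 2·65160501 = 260790012.
  From (x_6, y_6) = (2735188721, 260790012): x_7 = 21·2735188721 + 110·2·260790012 = 114812765781; y_7 = 21·260790012 + 2·2735188721 = 10946967694.
Step 3: Verify x_7² - 110·y_7² = 13181971186282764539961 - 13181971186282764539960 = 1 (should be 1). ✓

(x_1, y_1) = (21, 2); (x_7, y_7) = (114812765781, 10946967694).


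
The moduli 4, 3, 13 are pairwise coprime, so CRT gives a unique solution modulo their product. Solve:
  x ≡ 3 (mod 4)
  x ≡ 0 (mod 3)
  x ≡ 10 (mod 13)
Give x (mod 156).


Moduli 4, 3, 13 are pairwise coprime; by CRT there is a unique solution modulo M = 4 · 3 · 13 = 156.
Solve pairwise, accumulating the modulus:
  Start with x ≡ 3 (mod 4).
  Combine with x ≡ 0 (mod 3): since gcd(4, 3) = 1, we get a unique residue mod 12.
    Write x = 3 + 4·t and substitute into x ≡ 0 (mod 3): 4·t ≡ 0 − 3 = -3 (mod 3).
    Reduce coefficients mod 3: 1·t ≡ 0 (mod 3).
    So t ≡ 0 (mod 3).
    Then x = 3 + 4·0 = 3, valid modulo lcm(4, 3) = 12: x ≡ 3 (mod 12).
  Combine with x ≡ 10 (mod 13): since gcd(12, 13) = 1, we get a unique residue mod 156.
    Write x = 3 + 12·t and substitute into x ≡ 10 (mod 13): 12·t ≡ 10 − 3 = 7 (mod 13).
    The inverse of 12 mod 13 is 12 (since 12·12 = 144 = 11·13 + 1), so t ≡ 12·7 = 84 ≡ 6 (mod 13).
    Then x = 3 + 12·6 = 75, valid modulo lcm(12, 13) = 156: x ≡ 75 (mod 156).
Verify: 75 mod 4 = 3 ✓, 75 mod 3 = 0 ✓, 75 mod 13 = 10 ✓.

x ≡ 75 (mod 156).


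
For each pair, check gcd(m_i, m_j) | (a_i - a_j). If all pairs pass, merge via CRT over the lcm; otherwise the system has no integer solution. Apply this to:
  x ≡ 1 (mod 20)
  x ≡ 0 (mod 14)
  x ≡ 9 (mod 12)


Moduli 20, 14, 12 are not pairwise coprime, so CRT works modulo lcm(m_i) when all pairwise compatibility conditions hold.
Pairwise compatibility: gcd(m_i, m_j) must divide a_i - a_j for every pair.
Merge one congruence at a time:
  Start: x ≡ 1 (mod 20).
  Combine with x ≡ 0 (mod 14): gcd(20, 14) = 2, and 0 - 1 = -1 is NOT divisible by 2.
    ⇒ system is inconsistent (no integer solution).

No solution (the system is inconsistent).


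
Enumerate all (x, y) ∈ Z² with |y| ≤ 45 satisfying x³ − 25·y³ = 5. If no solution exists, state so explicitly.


The equation is x³ - 25y³ = 5. For fixed y, x³ = 25·y³ + 5, so a solution requires the RHS to be a perfect cube.
Strategy: iterate y from -45 to 45, compute RHS = 25·y³ + 5, and check whether it is a (positive or negative) perfect cube.
Check small values of y:
  y = 0: RHS = 5 is not a perfect cube.
  y = 1: RHS = 30 is not a perfect cube.
  y = -1: RHS = -20 is not a perfect cube.
  y = 2: RHS = 205 is not a perfect cube.
  y = -2: RHS = -195 is not a perfect cube.
  y = 3: RHS = 680 is not a perfect cube.
  y = -3: RHS = -670 is not a perfect cube.
Continuing the search up to |y| = 45 finds no solutions either.
No (x, y) in the scanned range satisfies the equation.

No integer solutions with |y| ≤ 45.


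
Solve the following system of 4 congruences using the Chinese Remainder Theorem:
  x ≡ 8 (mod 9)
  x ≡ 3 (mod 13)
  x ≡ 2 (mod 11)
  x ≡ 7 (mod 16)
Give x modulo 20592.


Product of moduli M = 9 · 13 · 11 · 16 = 20592.
Merge one congruence at a time:
  Start: x ≡ 8 (mod 9).
  Combine with x ≡ 3 (mod 13); new modulus lcm = 117.
    Write x = 8 + 9·t and substitute into x ≡ 3 (mod 13): 9·t ≡ 3 − 8 = -5 (mod 13).
    Reduce coefficients mod 13: 9·t ≡ 8 (mod 13).
    The inverse of 9 mod 13 is 3 (since 9·3 = 27 = 2·13 + 1), so t ≡ 3·8 = 24 ≡ 11 (mod 13).
    Then x = 8 + 9·11 = 107, valid modulo lcm(9, 13) = 117: x ≡ 107 (mod 117).
  Combine with x ≡ 2 (mod 11); new modulus lcm = 1287.
    Write x = 107 + 117·t and substitute into x ≡ 2 (mod 11): 117·t ≡ 2 − 107 = -105 (mod 11).
    Reduce coefficients mod 11: 7·t ≡ 5 (mod 11).
    The inverse of 7 mod 11 is 8 (since 7·8 = 56 = 5·11 + 1), so t ≡ 8·5 = 40 ≡ 7 (mod 11).
    Then x = 107 + 117·7 = 926, valid modulo lcm(117, 11) = 1287: x ≡ 926 (mod 1287).
  Combine with x ≡ 7 (mod 16); new modulus lcm = 20592.
    Write x = 926 + 1287·t and substitute into x ≡ 7 (mod 16): 1287·t ≡ 7 − 926 = -919 (mod 16).
    Reduce coefficients mod 16: 7·t ≡ 9 (mod 16).
    The inverse of 7 mod 16 is 7 (since 7·7 = 49 = 3·16 + 1), so t ≡ 7·9 = 63 ≡ 15 (mod 16).
    Then x = 926 + 1287·15 = 20231, valid modulo lcm(1287, 16) = 20592: x ≡ 20231 (mod 20592).
Verify against each original: 20231 mod 9 = 8, 20231 mod 13 = 3, 20231 mod 11 = 2, 20231 mod 16 = 7.

x ≡ 20231 (mod 20592).


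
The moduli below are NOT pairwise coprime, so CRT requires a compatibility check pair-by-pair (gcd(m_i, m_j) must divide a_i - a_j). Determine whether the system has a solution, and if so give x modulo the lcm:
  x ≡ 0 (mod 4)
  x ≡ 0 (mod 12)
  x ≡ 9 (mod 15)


Moduli 4, 12, 15 are not pairwise coprime, so CRT works modulo lcm(m_i) when all pairwise compatibility conditions hold.
Pairwise compatibility: gcd(m_i, m_j) must divide a_i - a_j for every pair.
Merge one congruence at a time:
  Start: x ≡ 0 (mod 4).
  Combine with x ≡ 0 (mod 12): gcd(4, 12) = 4; 0 - 0 = 0, which IS divisible by 4, so compatible.
    Write x = 0 + 4·t and substitute into x ≡ 0 (mod 12): 4·t ≡ 0 − 0 = 0 (mod 12).
    Divide the congruence (and modulus) by g = 4: 1·t ≡ 0 (mod 3).
    So t ≡ 0 (mod 3).
    Then x = 0 + 4·0 = 0, valid modulo lcm(4, 12) = 12: x ≡ 0 (mod 12).
  Combine with x ≡ 9 (mod 15): gcd(12, 15) = 3; 9 - 0 = 9, which IS divisible by 3, so compatible.
    Write x = 0 + 12·t and substitute into x ≡ 9 (mod 15): 12·t ≡ 9 − 0 = 9 (mod 15).
    Divide the congruence (and modulus) by g = 3: 4·t ≡ 3 (mod 5).
    The inverse of 4 mod 5 is 4 (since 4·4 = 16 = 3·5 + 1), so t ≡ 4·3 = 12 ≡ 2 (mod 5).
    Then x = 0 + 12·2 = 24, valid modulo lcm(12, 15) = 60: x ≡ 24 (mod 60).
Verify: 24 mod 4 = 0, 24 mod 12 = 0, 24 mod 15 = 9.

x ≡ 24 (mod 60).


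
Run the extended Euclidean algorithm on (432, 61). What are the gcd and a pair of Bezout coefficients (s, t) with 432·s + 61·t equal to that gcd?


Euclidean algorithm on (432, 61) — divide until remainder is 0:
  432 = 7 · 61 + 5
  61 = 12 · 5 + 1
  5 = 5 · 1 + 0
gcd(432, 61) = 1.
Track Bezout coefficients alongside the remainders: start with r₀ = 432 = a·1 + b·0 (s = 1, t = 0) and r₁ = 61 = a·0 + b·1 (s = 0, t = 1); each new remainder r_{k+1} = r_{k-1} − q_k·r_k inherits s_{k+1} = s_{k-1} − q_k·s_k, t_{k+1} = t_{k-1} − q_k·t_k, so r_k = a·s_k + b·t_k at every step:
  q = 7: r = 5, s = 1 − 7·0 = 1, t = 0 − 7·1 = -7  (check: 432·1 + 61·(-7) = 5)
  q = 12: r = 1, s = 0 − 12·1 = -12, t = 1 − 12·(-7) = 85  (check: 432·(-12) + 61·85 = 1)
The row with r = 1 (the gcd) gives the Bezout coefficients s = -12, t = 85.
Result: 432 · (-12) + 61 · (85) = 1.

gcd(432, 61) = 1; s = -12, t = 85 (check: 432·(-12) + 61·85 = 1).


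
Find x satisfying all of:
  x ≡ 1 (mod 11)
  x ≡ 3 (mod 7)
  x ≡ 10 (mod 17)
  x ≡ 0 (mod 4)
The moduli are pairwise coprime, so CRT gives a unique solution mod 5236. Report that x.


Product of moduli M = 11 · 7 · 17 · 4 = 5236.
Merge one congruence at a time:
  Start: x ≡ 1 (mod 11).
  Combine with x ≡ 3 (mod 7); new modulus lcm = 77.
    Write x = 1 + 11·t and substitute into x ≡ 3 (mod 7): 11·t ≡ 3 − 1 = 2 (mod 7).
    Reduce coefficients mod 7: 4·t ≡ 2 (mod 7).
    The inverse of 4 mod 7 is 2 (since 4·2 = 8 = 1·7 + 1), so t ≡ 2·2 = 4 ≡ 4 (mod 7).
    Then x = 1 + 11·4 = 45, valid modulo lcm(11, 7) = 77: x ≡ 45 (mod 77).
  Combine with x ≡ 10 (mod 17); new modulus lcm = 1309.
    Write x = 45 + 77·t and substitute into x ≡ 10 (mod 17): 77·t ≡ 10 − 45 = -35 (mod 17).
    Reduce coefficients mod 17: 9·t ≡ 16 (mod 17).
    The inverse of 9 mod 17 is 2 (since 9·2 = 18 = 1·17 + 1), so t ≡ 2·16 = 32 ≡ 15 (mod 17).
    Then x = 45 + 77·15 = 1200, valid modulo lcm(77, 17) = 1309: x ≡ 1200 (mod 1309).
  Combine with x ≡ 0 (mod 4); new modulus lcm = 5236.
    Write x = 1200 + 1309·t and substitute into x ≡ 0 (mod 4): 1309·t ≡ 0 − 1200 = -1200 (mod 4).
    Reduce coefficients mod 4: 1·t ≡ 0 (mod 4).
    So t ≡ 0 (mod 4).
    Then x = 1200 + 1309·0 = 1200, valid modulo lcm(1309, 4) = 5236: x ≡ 1200 (mod 5236).
Verify against each original: 1200 mod 11 = 1, 1200 mod 7 = 3, 1200 mod 17 = 10, 1200 mod 4 = 0.

x ≡ 1200 (mod 5236).


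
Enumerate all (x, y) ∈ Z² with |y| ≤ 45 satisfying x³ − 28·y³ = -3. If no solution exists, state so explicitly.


The equation is x³ - 28y³ = -3. For fixed y, x³ = 28·y³ − 3, so a solution requires the RHS to be a perfect cube.
Strategy: iterate y from -45 to 45, compute RHS = 28·y³ − 3, and check whether it is a (positive or negative) perfect cube.
Check small values of y:
  y = 0: RHS = -3 is not a perfect cube.
  y = 1: RHS = 25 is not a perfect cube.
  y = -1: RHS = -31 is not a perfect cube.
  y = 2: RHS = 221 is not a perfect cube.
  y = -2: RHS = -227 is not a perfect cube.
  y = 3: RHS = 753 is not a perfect cube.
  y = -3: RHS = -759 is not a perfect cube.
Continuing the search up to |y| = 45 finds no solutions either.
No (x, y) in the scanned range satisfies the equation.

No integer solutions with |y| ≤ 45.


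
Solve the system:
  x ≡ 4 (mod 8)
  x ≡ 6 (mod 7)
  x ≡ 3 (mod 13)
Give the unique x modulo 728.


Moduli 8, 7, 13 are pairwise coprime; by CRT there is a unique solution modulo M = 8 · 7 · 13 = 728.
Solve pairwise, accumulating the modulus:
  Start with x ≡ 4 (mod 8).
  Combine with x ≡ 6 (mod 7): since gcd(8, 7) = 1, we get a unique residue mod 56.
    Write x = 4 + 8·t and substitute into x ≡ 6 (mod 7): 8·t ≡ 6 − 4 = 2 (mod 7).
    Reduce coefficients mod 7: 1·t ≡ 2 (mod 7).
    So t ≡ 2 (mod 7).
    Then x = 4 + 8·2 = 20, valid modulo lcm(8, 7) = 56: x ≡ 20 (mod 56).
  Combine with x ≡ 3 (mod 13): since gcd(56, 13) = 1, we get a unique residue mod 728.
    Write x = 20 + 56·t and substitute into x ≡ 3 (mod 13): 56·t ≡ 3 − 20 = -17 (mod 13).
    Reduce coefficients mod 13: 4·t ≡ 9 (mod 13).
    The inverse of 4 mod 13 is 10 (since 4·10 = 40 = 3·13 + 1), so t ≡ 10·9 = 90 ≡ 12 (mod 13).
    Then x = 20 + 56·12 = 692, valid modulo lcm(56, 13) = 728: x ≡ 692 (mod 728).
Verify: 692 mod 8 = 4 ✓, 692 mod 7 = 6 ✓, 692 mod 13 = 3 ✓.

x ≡ 692 (mod 728).


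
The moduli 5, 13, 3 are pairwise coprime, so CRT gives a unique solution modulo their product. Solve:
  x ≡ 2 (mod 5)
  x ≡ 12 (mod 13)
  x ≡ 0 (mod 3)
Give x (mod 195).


Moduli 5, 13, 3 are pairwise coprime; by CRT there is a unique solution modulo M = 5 · 13 · 3 = 195.
Solve pairwise, accumulating the modulus:
  Start with x ≡ 2 (mod 5).
  Combine with x ≡ 12 (mod 13): since gcd(5, 13) = 1, we get a unique residue mod 65.
    Write x = 2 + 5·t and substitute into x ≡ 12 (mod 13): 5·t ≡ 12 − 2 = 10 (mod 13).
    The inverse of 5 mod 13 is 8 (since 5·8 = 40 = 3·13 + 1), so t ≡ 8·10 = 80 ≡ 2 (mod 13).
    Then x = 2 + 5·2 = 12, valid modulo lcm(5, 13) = 65: x ≡ 12 (mod 65).
  Combine with x ≡ 0 (mod 3): since gcd(65, 3) = 1, we get a unique residue mod 195.
    Write x = 12 + 65·t and substitute into x ≡ 0 (mod 3): 65·t ≡ 0 − 12 = -12 (mod 3).
    Reduce coefficients mod 3: 2·t ≡ 0 (mod 3).
    The inverse of 2 mod 3 is 2 (since 2·2 = 4 = 1·3 + 1), so t ≡ 2·0 = 0 ≡ 0 (mod 3).
    Then x = 12 + 65·0 = 12, valid modulo lcm(65, 3) = 195: x ≡ 12 (mod 195).
Verify: 12 mod 5 = 2 ✓, 12 mod 13 = 12 ✓, 12 mod 3 = 0 ✓.

x ≡ 12 (mod 195).


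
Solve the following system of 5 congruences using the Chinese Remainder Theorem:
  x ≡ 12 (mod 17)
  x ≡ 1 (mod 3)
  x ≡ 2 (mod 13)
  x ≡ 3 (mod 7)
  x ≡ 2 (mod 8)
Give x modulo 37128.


Product of moduli M = 17 · 3 · 13 · 7 · 8 = 37128.
Merge one congruence at a time:
  Start: x ≡ 12 (mod 17).
  Combine with x ≡ 1 (mod 3); new modulus lcm = 51.
    Write x = 12 + 17·t and substitute into x ≡ 1 (mod 3): 17·t ≡ 1 − 12 = -11 (mod 3).
    Reduce coefficients mod 3: 2·t ≡ 1 (mod 3).
    The inverse of 2 mod 3 is 2 (since 2·2 = 4 = 1·3 + 1), so t ≡ 2·1 = 2 ≡ 2 (mod 3).
    Then x = 12 + 17·2 = 46, valid modulo lcm(17, 3) = 51: x ≡ 46 (mod 51).
  Combine with x ≡ 2 (mod 13); new modulus lcm = 663.
    Write x = 46 + 51·t and substitute into x ≡ 2 (mod 13): 51·t ≡ 2 − 46 = -44 (mod 13).
    Reduce coefficients mod 13: 12·t ≡ 8 (mod 13).
    The inverse of 12 mod 13 is 12 (since 12·12 = 144 = 11·13 + 1), so t ≡ 12·8 = 96 ≡ 5 (mod 13).
    Then x = 46 + 51·5 = 301, valid modulo lcm(51, 13) = 663: x ≡ 301 (mod 663).
  Combine with x ≡ 3 (mod 7); new modulus lcm = 4641.
    Write x = 301 + 663·t and substitute into x ≡ 3 (mod 7): 663·t ≡ 3 − 301 = -298 (mod 7).
    Reduce coefficients mod 7: 5·t ≡ 3 (mod 7).
    The inverse of 5 mod 7 is 3 (since 5·3 = 15 = 2·7 + 1), so t ≡ 3·3 = 9 ≡ 2 (mod 7).
    Then x = 301 + 663·2 = 1627, valid modulo lcm(663, 7) = 4641: x ≡ 1627 (mod 4641).
  Combine with x ≡ 2 (mod 8); new modulus lcm = 37128.
    Write x = 1627 + 4641·t and substitute into x ≡ 2 (mod 8): 4641·t ≡ 2 − 1627 = -1625 (mod 8).
    Reduce coefficients mod 8: 1·t ≡ 7 (mod 8).
    So t ≡ 7 (mod 8).
    Then x = 1627 + 4641·7 = 34114, valid modulo lcm(4641, 8) = 37128: x ≡ 34114 (mod 37128).
Verify against each original: 34114 mod 17 = 12, 34114 mod 3 = 1, 34114 mod 13 = 2, 34114 mod 7 = 3, 34114 mod 8 = 2.

x ≡ 34114 (mod 37128).
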